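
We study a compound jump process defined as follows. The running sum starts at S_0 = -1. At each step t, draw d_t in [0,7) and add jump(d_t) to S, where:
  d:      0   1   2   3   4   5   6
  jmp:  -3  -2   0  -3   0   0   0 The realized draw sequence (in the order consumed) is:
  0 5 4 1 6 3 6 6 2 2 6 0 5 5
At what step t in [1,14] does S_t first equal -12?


t=0: S=-1, d=0, jump=-3, S_1=-4
t=1: S=-4, d=5, jump=0, S_2=-4
t=2: S=-4, d=4, jump=0, S_3=-4
t=3: S=-4, d=1, jump=-2, S_4=-6
t=4: S=-6, d=6, jump=0, S_5=-6
t=5: S=-6, d=3, jump=-3, S_6=-9
t=6: S=-9, d=6, jump=0, S_7=-9
t=7: S=-9, d=6, jump=0, S_8=-9
t=8: S=-9, d=2, jump=0, S_9=-9
t=9: S=-9, d=2, jump=0, S_10=-9
t=10: S=-9, d=6, jump=0, S_11=-9
t=11: S=-9, d=0, jump=-3, S_12=-12
t=12: S=-12, d=5, jump=0, S_13=-12
t=13: S=-12, d=5, jump=0, S_14=-12

12


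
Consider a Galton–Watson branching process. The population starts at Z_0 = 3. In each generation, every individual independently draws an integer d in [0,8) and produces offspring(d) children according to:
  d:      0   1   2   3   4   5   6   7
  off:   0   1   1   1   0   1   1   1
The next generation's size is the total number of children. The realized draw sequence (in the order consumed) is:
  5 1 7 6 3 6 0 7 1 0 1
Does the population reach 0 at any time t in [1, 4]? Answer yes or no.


gen 0: Z_0=3, draws=[5, 1, 7], offspring=[1, 1, 1], Z_1=3
gen 1: Z_1=3, draws=[6, 3, 6], offspring=[1, 1, 1], Z_2=3
gen 2: Z_2=3, draws=[0, 7, 1], offspring=[0, 1, 1], Z_3=2
gen 3: Z_3=2, draws=[0, 1], offspring=[0, 1], Z_4=1

no


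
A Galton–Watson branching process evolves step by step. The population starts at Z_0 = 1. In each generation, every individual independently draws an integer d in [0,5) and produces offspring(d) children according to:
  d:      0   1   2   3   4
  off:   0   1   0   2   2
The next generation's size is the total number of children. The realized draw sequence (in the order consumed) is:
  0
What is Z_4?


0

gen 0: Z_0=1, draws=[0], offspring=[0], Z_1=0
gen 1: Z_1=0, draws=[], offspring=[], Z_2=0
gen 2: Z_2=0, draws=[], offspring=[], Z_3=0
gen 3: Z_3=0, draws=[], offspring=[], Z_4=0


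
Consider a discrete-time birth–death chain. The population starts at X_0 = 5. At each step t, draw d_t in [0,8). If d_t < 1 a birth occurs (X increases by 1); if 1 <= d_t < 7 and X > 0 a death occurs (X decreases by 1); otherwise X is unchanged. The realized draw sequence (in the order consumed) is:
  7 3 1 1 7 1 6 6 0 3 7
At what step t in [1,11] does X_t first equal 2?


t=0: X=5, d=7 → hold, X_1=5
t=1: X=5, d=3 → death, X_2=4
t=2: X=4, d=1 → death, X_3=3
t=3: X=3, d=1 → death, X_4=2
t=4: X=2, d=7 → hold, X_5=2
t=5: X=2, d=1 → death, X_6=1
t=6: X=1, d=6 → death, X_7=0
t=7: X=0, d=6 → hold, X_8=0
t=8: X=0, d=0 → birth, X_9=1
t=9: X=1, d=3 → death, X_10=0
t=10: X=0, d=7 → hold, X_11=0

4


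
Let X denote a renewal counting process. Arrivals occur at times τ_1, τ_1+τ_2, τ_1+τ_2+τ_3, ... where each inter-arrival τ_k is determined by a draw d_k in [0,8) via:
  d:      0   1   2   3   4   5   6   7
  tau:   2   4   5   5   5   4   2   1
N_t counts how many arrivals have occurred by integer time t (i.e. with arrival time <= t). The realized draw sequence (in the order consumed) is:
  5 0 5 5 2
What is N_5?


draw d_1=5: τ_1=4, arrival time A_1=4
draw d_2=0: τ_2=2, arrival time A_2=6
draw d_3=5: τ_3=4, arrival time A_3=10
draw d_4=5: τ_4=4, arrival time A_4=14
draw d_5=2: τ_5=5, arrival time A_5=19
N_t over t=0..5: 0:0 1:0 2:0 3:0 4:1 5:1

1


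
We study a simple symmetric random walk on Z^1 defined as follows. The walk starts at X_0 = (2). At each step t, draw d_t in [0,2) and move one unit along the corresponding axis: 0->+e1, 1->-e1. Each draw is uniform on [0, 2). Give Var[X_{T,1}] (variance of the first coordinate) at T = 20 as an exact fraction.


20

Outcome values over d=0..1: [1, -1]
Σy = 0, Σy² = 2, M = 2
μ = 0/2 = 0,  σ² = 2/2 − (0)² = 1
Independent increments: Var[X_20] = 20·σ² = 20·(1) = 20


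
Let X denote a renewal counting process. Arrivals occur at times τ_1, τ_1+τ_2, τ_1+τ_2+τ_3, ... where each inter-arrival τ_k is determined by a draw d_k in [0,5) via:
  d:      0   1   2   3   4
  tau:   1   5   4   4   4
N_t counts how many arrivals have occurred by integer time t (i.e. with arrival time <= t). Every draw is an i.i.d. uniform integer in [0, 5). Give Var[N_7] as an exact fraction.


3317510164/6103515625

Inter-arrival values over d=0..4: [1, 5, 4, 4, 4]
Each d has probability 1/5, so the pmf of τ is: f(1) = 1/5, f(4) = 3/5, f(5) = 1/5
Let p_n(j) = P(N_n = j), with p_0 = [1]. Condition on τ_1: p_n(0) = P(τ > n), and for j >= 1, p_n(j) = Σ_{k<=n} f(k)·p_{n−k}(j−1)
p_1 = [4/5, 1/5]  (j = 0..1)
p_2 = [4/5, 4/25, 1/25]  (j = 0..2)
p_3 = [4/5, 4/25, 4/125, 1/125]  (j = 0..3)
p_4 = [1/5, 19/25, 4/125, 4/625, 1/625]  (j = 0..4)
p_5 = [0, 18/25, 34/125, 4/625, 4/3125, 1/3125]  (j = 0..5)
p_6 = [0, 16/25, 7/25, 49/625, 4/3125, 4/15625, 1/15625]  (j = 0..6)
p_7 = [0, 16/25, 32/125, 52/625, 64/3125, 4/15625, 4/78125, 1/78125]  (j = 0..7)
E[N_7] = Σ j·p_7(j) = 116031/78125;  E[N_7²] = Σ j²·p_7(j) = 214793/78125
Var[N_7] = 214793/78125 − (116031/78125)² = 3317510164/6103515625


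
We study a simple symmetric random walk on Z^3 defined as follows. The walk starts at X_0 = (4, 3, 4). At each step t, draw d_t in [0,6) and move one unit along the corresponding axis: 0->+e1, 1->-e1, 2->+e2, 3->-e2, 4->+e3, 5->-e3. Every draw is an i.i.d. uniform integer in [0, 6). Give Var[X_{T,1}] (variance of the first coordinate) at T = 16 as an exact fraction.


Outcome values over d=0..5: [1, -1, 0, 0, 0, 0]
Σy = 0, Σy² = 2, M = 6
μ = 0/6 = 0,  σ² = 2/6 − (0)² = 1/3
Independent increments: Var[X_16] = 16·σ² = 16·(1/3) = 16/3

16/3


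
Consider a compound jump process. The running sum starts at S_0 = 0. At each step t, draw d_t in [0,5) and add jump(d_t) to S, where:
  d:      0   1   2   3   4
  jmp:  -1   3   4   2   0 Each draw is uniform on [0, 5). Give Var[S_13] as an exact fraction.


Outcome values over d=0..4: [-1, 3, 4, 2, 0]
Σy = 8, Σy² = 30, M = 5
μ = 8/5 = 8/5,  σ² = 30/5 − (8/5)² = 86/25
Independent increments: Var[S_13] = 13·σ² = 13·(86/25) = 1118/25

1118/25


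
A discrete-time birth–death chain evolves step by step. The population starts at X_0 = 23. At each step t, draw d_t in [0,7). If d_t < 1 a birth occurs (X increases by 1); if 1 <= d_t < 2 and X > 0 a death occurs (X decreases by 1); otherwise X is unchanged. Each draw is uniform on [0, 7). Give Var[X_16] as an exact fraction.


X can drop by at most 1 per step and X_0 = 23 > T = 16, so X_t >= 23 − t >= 7 > 0 for every t <= 16: the floor at 0 (the 'and X > 0' condition) never binds. Hence X_16 = X_0 + Σ_{t<16} Y_t with i.i.d. increments Y_t = y(d_t) ∈ {+1, −1, 0}.
Outcome values over d=0..6: [1, -1, 0, 0, 0, 0, 0]
Σy = 0, Σy² = 2, M = 7
μ = 0/7 = 0,  σ² = 2/7 − (0)² = 2/7
Independent increments: Var[X_16] = 16·σ² = 16·(2/7) = 32/7

32/7


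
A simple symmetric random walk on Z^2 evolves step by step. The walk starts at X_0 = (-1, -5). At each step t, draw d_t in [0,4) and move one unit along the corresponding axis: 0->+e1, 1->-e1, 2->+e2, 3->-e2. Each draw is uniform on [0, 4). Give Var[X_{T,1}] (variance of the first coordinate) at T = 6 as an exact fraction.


Outcome values over d=0..3: [1, -1, 0, 0]
Σy = 0, Σy² = 2, M = 4
μ = 0/4 = 0,  σ² = 2/4 − (0)² = 1/2
Independent increments: Var[X_6] = 6·σ² = 6·(1/2) = 3

3


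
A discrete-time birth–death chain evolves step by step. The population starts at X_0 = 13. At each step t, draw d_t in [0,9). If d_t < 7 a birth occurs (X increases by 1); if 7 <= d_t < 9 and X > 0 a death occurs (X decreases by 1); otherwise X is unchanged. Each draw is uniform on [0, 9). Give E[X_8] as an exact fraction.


X can drop by at most 1 per step and X_0 = 13 > T = 8, so X_t >= 13 − t >= 5 > 0 for every t <= 8: the floor at 0 (the 'and X > 0' condition) never binds. Hence X_8 = X_0 + Σ_{t<8} Y_t with i.i.d. increments Y_t = y(d_t) ∈ {+1, −1, 0}.
Outcome values over d=0..8: [1, 1, 1, 1, 1, 1, 1, -1, -1]
Σy = 5, Σy² = 9, M = 9
μ = 5/9 = 5/9,  σ² = 9/9 − (5/9)² = 56/81
E[X_8] = 13 + 8·(5/9) = 157/9

157/9


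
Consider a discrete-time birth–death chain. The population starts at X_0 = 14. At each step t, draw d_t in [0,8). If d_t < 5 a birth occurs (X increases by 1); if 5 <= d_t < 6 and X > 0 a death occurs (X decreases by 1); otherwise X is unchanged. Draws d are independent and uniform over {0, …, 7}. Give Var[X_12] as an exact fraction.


X can drop by at most 1 per step and X_0 = 14 > T = 12, so X_t >= 14 − t >= 2 > 0 for every t <= 12: the floor at 0 (the 'and X > 0' condition) never binds. Hence X_12 = X_0 + Σ_{t<12} Y_t with i.i.d. increments Y_t = y(d_t) ∈ {+1, −1, 0}.
Outcome values over d=0..7: [1, 1, 1, 1, 1, -1, 0, 0]
Σy = 4, Σy² = 6, M = 8
μ = 4/8 = 1/2,  σ² = 6/8 − (1/2)² = 1/2
Independent increments: Var[X_12] = 12·σ² = 12·(1/2) = 6

6


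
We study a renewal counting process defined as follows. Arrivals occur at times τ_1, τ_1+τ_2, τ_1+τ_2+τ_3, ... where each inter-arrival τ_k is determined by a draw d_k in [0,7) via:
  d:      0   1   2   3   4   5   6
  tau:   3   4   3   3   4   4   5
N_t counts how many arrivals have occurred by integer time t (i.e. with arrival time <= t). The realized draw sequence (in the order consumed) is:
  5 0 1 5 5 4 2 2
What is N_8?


draw d_1=5: τ_1=4, arrival time A_1=4
draw d_2=0: τ_2=3, arrival time A_2=7
draw d_3=1: τ_3=4, arrival time A_3=11
draw d_4=5: τ_4=4, arrival time A_4=15
draw d_5=5: τ_5=4, arrival time A_5=19
draw d_6=4: τ_6=4, arrival time A_6=23
draw d_7=2: τ_7=3, arrival time A_7=26
draw d_8=2: τ_8=3, arrival time A_8=29
N_t over t=0..8: 0:0 1:0 2:0 3:0 4:1 5:1 6:1 7:2 8:2

2


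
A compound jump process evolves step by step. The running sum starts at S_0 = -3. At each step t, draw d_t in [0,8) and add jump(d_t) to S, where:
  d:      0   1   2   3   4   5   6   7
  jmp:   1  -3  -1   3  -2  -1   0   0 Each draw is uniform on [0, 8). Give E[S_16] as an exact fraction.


-9

Outcome values over d=0..7: [1, -3, -1, 3, -2, -1, 0, 0]
Σy = -3, Σy² = 25, M = 8
μ = -3/8 = -3/8,  σ² = 25/8 − (-3/8)² = 191/64
E[S_16] = -3 + 16·(-3/8) = -9


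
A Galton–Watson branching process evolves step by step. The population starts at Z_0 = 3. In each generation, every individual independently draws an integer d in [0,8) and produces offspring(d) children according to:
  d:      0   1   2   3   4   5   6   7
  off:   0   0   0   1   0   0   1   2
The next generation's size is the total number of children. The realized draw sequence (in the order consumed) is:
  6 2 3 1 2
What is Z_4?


gen 0: Z_0=3, draws=[6, 2, 3], offspring=[1, 0, 1], Z_1=2
gen 1: Z_1=2, draws=[1, 2], offspring=[0, 0], Z_2=0
gen 2: Z_2=0, draws=[], offspring=[], Z_3=0
gen 3: Z_3=0, draws=[], offspring=[], Z_4=0

0


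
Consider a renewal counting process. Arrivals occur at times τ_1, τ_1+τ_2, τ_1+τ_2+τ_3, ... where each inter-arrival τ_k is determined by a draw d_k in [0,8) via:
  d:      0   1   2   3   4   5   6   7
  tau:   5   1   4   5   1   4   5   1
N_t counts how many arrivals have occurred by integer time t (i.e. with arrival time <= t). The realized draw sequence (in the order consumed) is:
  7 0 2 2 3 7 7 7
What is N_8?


draw d_1=7: τ_1=1, arrival time A_1=1
draw d_2=0: τ_2=5, arrival time A_2=6
draw d_3=2: τ_3=4, arrival time A_3=10
draw d_4=2: τ_4=4, arrival time A_4=14
draw d_5=3: τ_5=5, arrival time A_5=19
draw d_6=7: τ_6=1, arrival time A_6=20
draw d_7=7: τ_7=1, arrival time A_7=21
draw d_8=7: τ_8=1, arrival time A_8=22
N_t over t=0..8: 0:0 1:1 2:1 3:1 4:1 5:1 6:2 7:2 8:2

2


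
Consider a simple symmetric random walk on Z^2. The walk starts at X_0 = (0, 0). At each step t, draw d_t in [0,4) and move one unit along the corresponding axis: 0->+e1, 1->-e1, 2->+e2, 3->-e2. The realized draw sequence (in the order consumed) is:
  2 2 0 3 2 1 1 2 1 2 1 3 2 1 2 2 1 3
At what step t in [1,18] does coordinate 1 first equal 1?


t=0: X=(0, 0), d=2 → +e2, X_1=(0, 1)
t=1: X=(0, 1), d=2 → +e2, X_2=(0, 2)
t=2: X=(0, 2), d=0 → +e1, X_3=(1, 2)
t=3: X=(1, 2), d=3 → -e2, X_4=(1, 1)
t=4: X=(1, 1), d=2 → +e2, X_5=(1, 2)
t=5: X=(1, 2), d=1 → -e1, X_6=(0, 2)
t=6: X=(0, 2), d=1 → -e1, X_7=(-1, 2)
t=7: X=(-1, 2), d=2 → +e2, X_8=(-1, 3)
t=8: X=(-1, 3), d=1 → -e1, X_9=(-2, 3)
t=9: X=(-2, 3), d=2 → +e2, X_10=(-2, 4)
t=10: X=(-2, 4), d=1 → -e1, X_11=(-3, 4)
t=11: X=(-3, 4), d=3 → -e2, X_12=(-3, 3)
t=12: X=(-3, 3), d=2 → +e2, X_13=(-3, 4)
t=13: X=(-3, 4), d=1 → -e1, X_14=(-4, 4)
t=14: X=(-4, 4), d=2 → +e2, X_15=(-4, 5)
t=15: X=(-4, 5), d=2 → +e2, X_16=(-4, 6)
t=16: X=(-4, 6), d=1 → -e1, X_17=(-5, 6)
t=17: X=(-5, 6), d=3 → -e2, X_18=(-5, 5)

3


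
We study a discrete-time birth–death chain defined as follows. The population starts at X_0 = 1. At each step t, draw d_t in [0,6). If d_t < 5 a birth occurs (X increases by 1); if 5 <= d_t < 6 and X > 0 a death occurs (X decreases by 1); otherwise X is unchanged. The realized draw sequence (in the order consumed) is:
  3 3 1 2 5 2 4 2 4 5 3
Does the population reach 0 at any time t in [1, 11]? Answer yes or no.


no

t=0: X=1, d=3 → birth, X_1=2
t=1: X=2, d=3 → birth, X_2=3
t=2: X=3, d=1 → birth, X_3=4
t=3: X=4, d=2 → birth, X_4=5
t=4: X=5, d=5 → death, X_5=4
t=5: X=4, d=2 → birth, X_6=5
t=6: X=5, d=4 → birth, X_7=6
t=7: X=6, d=2 → birth, X_8=7
t=8: X=7, d=4 → birth, X_9=8
t=9: X=8, d=5 → death, X_10=7
t=10: X=7, d=3 → birth, X_11=8


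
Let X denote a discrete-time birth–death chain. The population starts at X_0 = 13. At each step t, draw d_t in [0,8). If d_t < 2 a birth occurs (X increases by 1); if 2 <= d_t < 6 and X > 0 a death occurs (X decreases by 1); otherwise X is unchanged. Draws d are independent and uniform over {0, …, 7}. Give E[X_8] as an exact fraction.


X can drop by at most 1 per step and X_0 = 13 > T = 8, so X_t >= 13 − t >= 5 > 0 for every t <= 8: the floor at 0 (the 'and X > 0' condition) never binds. Hence X_8 = X_0 + Σ_{t<8} Y_t with i.i.d. increments Y_t = y(d_t) ∈ {+1, −1, 0}.
Outcome values over d=0..7: [1, 1, -1, -1, -1, -1, 0, 0]
Σy = -2, Σy² = 6, M = 8
μ = -2/8 = -1/4,  σ² = 6/8 − (-1/4)² = 11/16
E[X_8] = 13 + 8·(-1/4) = 11

11


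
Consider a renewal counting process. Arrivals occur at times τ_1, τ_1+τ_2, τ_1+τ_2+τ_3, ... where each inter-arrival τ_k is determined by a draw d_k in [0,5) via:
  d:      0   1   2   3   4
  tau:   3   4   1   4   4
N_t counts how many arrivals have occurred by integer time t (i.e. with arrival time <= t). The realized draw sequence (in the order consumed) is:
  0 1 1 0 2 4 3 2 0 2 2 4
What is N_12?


draw d_1=0: τ_1=3, arrival time A_1=3
draw d_2=1: τ_2=4, arrival time A_2=7
draw d_3=1: τ_3=4, arrival time A_3=11
draw d_4=0: τ_4=3, arrival time A_4=14
draw d_5=2: τ_5=1, arrival time A_5=15
draw d_6=4: τ_6=4, arrival time A_6=19
draw d_7=3: τ_7=4, arrival time A_7=23
draw d_8=2: τ_8=1, arrival time A_8=24
draw d_9=0: τ_9=3, arrival time A_9=27
draw d_10=2: τ_10=1, arrival time A_10=28
draw d_11=2: τ_11=1, arrival time A_11=29
draw d_12=4: τ_12=4, arrival time A_12=33
N_t over t=0..12: 0:0 1:0 2:0 3:1 4:1 5:1 6:1 7:2 8:2 9:2 10:2 11:3 12:3

3


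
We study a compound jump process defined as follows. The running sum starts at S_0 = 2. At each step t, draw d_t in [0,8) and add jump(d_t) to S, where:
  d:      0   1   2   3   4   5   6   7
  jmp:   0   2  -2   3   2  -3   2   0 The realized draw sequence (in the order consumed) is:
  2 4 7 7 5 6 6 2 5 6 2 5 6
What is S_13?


-3

t=0: S=2, d=2, jump=-2, S_1=0
t=1: S=0, d=4, jump=2, S_2=2
t=2: S=2, d=7, jump=0, S_3=2
t=3: S=2, d=7, jump=0, S_4=2
t=4: S=2, d=5, jump=-3, S_5=-1
t=5: S=-1, d=6, jump=2, S_6=1
t=6: S=1, d=6, jump=2, S_7=3
t=7: S=3, d=2, jump=-2, S_8=1
t=8: S=1, d=5, jump=-3, S_9=-2
t=9: S=-2, d=6, jump=2, S_10=0
t=10: S=0, d=2, jump=-2, S_11=-2
t=11: S=-2, d=5, jump=-3, S_12=-5
t=12: S=-5, d=6, jump=2, S_13=-3


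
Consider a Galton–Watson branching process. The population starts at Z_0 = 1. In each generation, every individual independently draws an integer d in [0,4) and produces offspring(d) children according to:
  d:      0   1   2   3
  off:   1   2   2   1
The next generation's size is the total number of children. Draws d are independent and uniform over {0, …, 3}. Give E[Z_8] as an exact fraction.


Outcome values over d=0..3: [1, 2, 2, 1]
Σy = 6, Σy² = 10, M = 4
μ = 6/4 = 3/2,  σ² = 10/4 − (3/2)² = 1/4
E[Z_0] = 1
E[Z_1] = 3/2·E[Z_0] = 3/2
E[Z_2] = 3/2·E[Z_1] = 9/4
E[Z_3] = 3/2·E[Z_2] = 27/8
E[Z_4] = 3/2·E[Z_3] = 81/16
E[Z_5] = 3/2·E[Z_4] = 243/32
E[Z_6] = 3/2·E[Z_5] = 729/64
E[Z_7] = 3/2·E[Z_6] = 2187/128
E[Z_8] = 3/2·E[Z_7] = 6561/256

6561/256


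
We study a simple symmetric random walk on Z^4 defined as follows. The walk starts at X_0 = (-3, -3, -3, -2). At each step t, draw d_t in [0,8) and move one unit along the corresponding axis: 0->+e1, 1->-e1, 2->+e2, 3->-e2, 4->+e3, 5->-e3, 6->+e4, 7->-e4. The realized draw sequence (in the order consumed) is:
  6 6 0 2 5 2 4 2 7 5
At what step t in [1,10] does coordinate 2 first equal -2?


t=0: X=(-3, -3, -3, -2), d=6 → +e4, X_1=(-3, -3, -3, -1)
t=1: X=(-3, -3, -3, -1), d=6 → +e4, X_2=(-3, -3, -3, 0)
t=2: X=(-3, -3, -3, 0), d=0 → +e1, X_3=(-2, -3, -3, 0)
t=3: X=(-2, -3, -3, 0), d=2 → +e2, X_4=(-2, -2, -3, 0)
t=4: X=(-2, -2, -3, 0), d=5 → -e3, X_5=(-2, -2, -4, 0)
t=5: X=(-2, -2, -4, 0), d=2 → +e2, X_6=(-2, -1, -4, 0)
t=6: X=(-2, -1, -4, 0), d=4 → +e3, X_7=(-2, -1, -3, 0)
t=7: X=(-2, -1, -3, 0), d=2 → +e2, X_8=(-2, 0, -3, 0)
t=8: X=(-2, 0, -3, 0), d=7 → -e4, X_9=(-2, 0, -3, -1)
t=9: X=(-2, 0, -3, -1), d=5 → -e3, X_10=(-2, 0, -4, -1)

4


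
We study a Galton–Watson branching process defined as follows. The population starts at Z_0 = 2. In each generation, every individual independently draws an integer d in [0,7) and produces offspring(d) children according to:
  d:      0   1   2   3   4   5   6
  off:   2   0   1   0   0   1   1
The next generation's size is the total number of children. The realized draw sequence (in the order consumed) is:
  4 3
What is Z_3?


gen 0: Z_0=2, draws=[4, 3], offspring=[0, 0], Z_1=0
gen 1: Z_1=0, draws=[], offspring=[], Z_2=0
gen 2: Z_2=0, draws=[], offspring=[], Z_3=0

0


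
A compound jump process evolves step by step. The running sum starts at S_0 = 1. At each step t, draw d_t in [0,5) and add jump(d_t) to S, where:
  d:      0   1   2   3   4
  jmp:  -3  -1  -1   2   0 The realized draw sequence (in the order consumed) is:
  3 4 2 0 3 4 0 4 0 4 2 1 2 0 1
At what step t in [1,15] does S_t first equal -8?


t=0: S=1, d=3, jump=2, S_1=3
t=1: S=3, d=4, jump=0, S_2=3
t=2: S=3, d=2, jump=-1, S_3=2
t=3: S=2, d=0, jump=-3, S_4=-1
t=4: S=-1, d=3, jump=2, S_5=1
t=5: S=1, d=4, jump=0, S_6=1
t=6: S=1, d=0, jump=-3, S_7=-2
t=7: S=-2, d=4, jump=0, S_8=-2
t=8: S=-2, d=0, jump=-3, S_9=-5
t=9: S=-5, d=4, jump=0, S_10=-5
t=10: S=-5, d=2, jump=-1, S_11=-6
t=11: S=-6, d=1, jump=-1, S_12=-7
t=12: S=-7, d=2, jump=-1, S_13=-8
t=13: S=-8, d=0, jump=-3, S_14=-11
t=14: S=-11, d=1, jump=-1, S_15=-12

13


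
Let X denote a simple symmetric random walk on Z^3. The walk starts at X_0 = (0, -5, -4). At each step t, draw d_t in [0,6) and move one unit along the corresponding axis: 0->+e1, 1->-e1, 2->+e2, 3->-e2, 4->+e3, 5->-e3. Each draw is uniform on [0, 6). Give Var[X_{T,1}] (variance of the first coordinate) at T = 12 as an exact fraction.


4

Outcome values over d=0..5: [1, -1, 0, 0, 0, 0]
Σy = 0, Σy² = 2, M = 6
μ = 0/6 = 0,  σ² = 2/6 − (0)² = 1/3
Independent increments: Var[X_12] = 12·σ² = 12·(1/3) = 4


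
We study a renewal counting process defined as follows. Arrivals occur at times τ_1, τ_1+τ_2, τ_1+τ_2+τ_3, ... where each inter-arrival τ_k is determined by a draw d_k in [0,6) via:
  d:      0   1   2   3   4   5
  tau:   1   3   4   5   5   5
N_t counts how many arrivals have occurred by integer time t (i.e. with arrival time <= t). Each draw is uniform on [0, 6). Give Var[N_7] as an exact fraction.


35914542863/78364164096

Inter-arrival values over d=0..5: [1, 3, 4, 5, 5, 5]
Each d has probability 1/6, so the pmf of τ is: f(1) = 1/6, f(3) = 1/6, f(4) = 1/6, f(5) = 1/2
Let p_n(j) = P(N_n = j), with p_0 = [1]. Condition on τ_1: p_n(0) = P(τ > n), and for j >= 1, p_n(j) = Σ_{k<=n} f(k)·p_{n−k}(j−1)
p_1 = [5/6, 1/6]  (j = 0..1)
p_2 = [5/6, 5/36, 1/36]  (j = 0..2)
p_3 = [2/3, 11/36, 5/216, 1/216]  (j = 0..3)
p_4 = [1/2, 5/12, 17/216, 5/1296, 1/1296]  (j = 0..4)
p_5 = [0, 31/36, 13/108, 23/1296, 5/7776, 1/7776]  (j = 0..5)
p_6 = [0, 2/3, 65/216, 37/1296, 29/7776, 5/46656, 1/46656]  (j = 0..6)
p_7 = [0, 11/18, 65/216, 35/432, 1/162, 35/46656, 5/279936, 1/279936]  (j = 0..7)
E[N_7] = Σ j·p_7(j) = 415591/279936;  E[N_7²] = Σ j²·p_7(j) = 745279/279936
Var[N_7] = 745279/279936 − (415591/279936)² = 35914542863/78364164096


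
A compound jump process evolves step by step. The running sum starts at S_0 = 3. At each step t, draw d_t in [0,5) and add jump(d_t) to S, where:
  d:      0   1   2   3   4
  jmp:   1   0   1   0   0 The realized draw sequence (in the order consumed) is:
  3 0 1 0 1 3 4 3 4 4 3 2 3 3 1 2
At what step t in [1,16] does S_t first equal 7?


t=0: S=3, d=3, jump=0, S_1=3
t=1: S=3, d=0, jump=1, S_2=4
t=2: S=4, d=1, jump=0, S_3=4
t=3: S=4, d=0, jump=1, S_4=5
t=4: S=5, d=1, jump=0, S_5=5
t=5: S=5, d=3, jump=0, S_6=5
t=6: S=5, d=4, jump=0, S_7=5
t=7: S=5, d=3, jump=0, S_8=5
t=8: S=5, d=4, jump=0, S_9=5
t=9: S=5, d=4, jump=0, S_10=5
t=10: S=5, d=3, jump=0, S_11=5
t=11: S=5, d=2, jump=1, S_12=6
t=12: S=6, d=3, jump=0, S_13=6
t=13: S=6, d=3, jump=0, S_14=6
t=14: S=6, d=1, jump=0, S_15=6
t=15: S=6, d=2, jump=1, S_16=7

16


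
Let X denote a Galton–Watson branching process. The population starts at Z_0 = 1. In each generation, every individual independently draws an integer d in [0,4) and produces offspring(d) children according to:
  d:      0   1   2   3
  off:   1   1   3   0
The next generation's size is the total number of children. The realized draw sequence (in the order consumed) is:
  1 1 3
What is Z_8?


0

gen 0: Z_0=1, draws=[1], offspring=[1], Z_1=1
gen 1: Z_1=1, draws=[1], offspring=[1], Z_2=1
gen 2: Z_2=1, draws=[3], offspring=[0], Z_3=0
gen 3: Z_3=0, draws=[], offspring=[], Z_4=0
gen 4: Z_4=0, draws=[], offspring=[], Z_5=0
gen 5: Z_5=0, draws=[], offspring=[], Z_6=0
gen 6: Z_6=0, draws=[], offspring=[], Z_7=0
gen 7: Z_7=0, draws=[], offspring=[], Z_8=0


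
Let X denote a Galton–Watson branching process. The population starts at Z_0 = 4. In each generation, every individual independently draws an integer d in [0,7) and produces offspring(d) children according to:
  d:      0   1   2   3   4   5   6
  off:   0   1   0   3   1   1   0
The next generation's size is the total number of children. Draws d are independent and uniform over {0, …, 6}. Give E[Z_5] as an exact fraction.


Outcome values over d=0..6: [0, 1, 0, 3, 1, 1, 0]
Σy = 6, Σy² = 12, M = 7
μ = 6/7 = 6/7,  σ² = 12/7 − (6/7)² = 48/49
E[Z_0] = 4
E[Z_1] = 6/7·E[Z_0] = 24/7
E[Z_2] = 6/7·E[Z_1] = 144/49
E[Z_3] = 6/7·E[Z_2] = 864/343
E[Z_4] = 6/7·E[Z_3] = 5184/2401
E[Z_5] = 6/7·E[Z_4] = 31104/16807

31104/16807


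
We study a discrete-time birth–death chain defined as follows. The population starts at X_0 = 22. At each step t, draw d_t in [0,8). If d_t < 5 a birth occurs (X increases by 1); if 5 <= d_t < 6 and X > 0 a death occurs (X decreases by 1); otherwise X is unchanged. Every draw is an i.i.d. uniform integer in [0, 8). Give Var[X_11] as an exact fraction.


11/2

X can drop by at most 1 per step and X_0 = 22 > T = 11, so X_t >= 22 − t >= 11 > 0 for every t <= 11: the floor at 0 (the 'and X > 0' condition) never binds. Hence X_11 = X_0 + Σ_{t<11} Y_t with i.i.d. increments Y_t = y(d_t) ∈ {+1, −1, 0}.
Outcome values over d=0..7: [1, 1, 1, 1, 1, -1, 0, 0]
Σy = 4, Σy² = 6, M = 8
μ = 4/8 = 1/2,  σ² = 6/8 − (1/2)² = 1/2
Independent increments: Var[X_11] = 11·σ² = 11·(1/2) = 11/2


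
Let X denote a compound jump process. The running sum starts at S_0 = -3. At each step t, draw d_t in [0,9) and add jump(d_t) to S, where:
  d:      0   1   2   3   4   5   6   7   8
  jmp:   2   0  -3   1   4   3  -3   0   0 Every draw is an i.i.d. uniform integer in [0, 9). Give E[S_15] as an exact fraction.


Outcome values over d=0..8: [2, 0, -3, 1, 4, 3, -3, 0, 0]
Σy = 4, Σy² = 48, M = 9
μ = 4/9 = 4/9,  σ² = 48/9 − (4/9)² = 416/81
E[S_15] = -3 + 15·(4/9) = 11/3

11/3


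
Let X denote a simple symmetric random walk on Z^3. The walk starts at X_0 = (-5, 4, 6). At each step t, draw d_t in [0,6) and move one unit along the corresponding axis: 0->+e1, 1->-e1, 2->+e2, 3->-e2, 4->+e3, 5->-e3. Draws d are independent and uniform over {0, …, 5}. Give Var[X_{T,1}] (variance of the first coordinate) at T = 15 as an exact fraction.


Outcome values over d=0..5: [1, -1, 0, 0, 0, 0]
Σy = 0, Σy² = 2, M = 6
μ = 0/6 = 0,  σ² = 2/6 − (0)² = 1/3
Independent increments: Var[X_15] = 15·σ² = 15·(1/3) = 5

5


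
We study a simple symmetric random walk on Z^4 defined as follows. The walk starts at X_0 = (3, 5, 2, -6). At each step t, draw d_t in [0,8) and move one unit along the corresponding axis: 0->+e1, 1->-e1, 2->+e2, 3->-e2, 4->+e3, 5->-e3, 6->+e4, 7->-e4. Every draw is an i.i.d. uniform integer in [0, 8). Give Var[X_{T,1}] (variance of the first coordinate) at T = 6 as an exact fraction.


Outcome values over d=0..7: [1, -1, 0, 0, 0, 0, 0, 0]
Σy = 0, Σy² = 2, M = 8
μ = 0/8 = 0,  σ² = 2/8 − (0)² = 1/4
Independent increments: Var[X_6] = 6·σ² = 6·(1/4) = 3/2

3/2


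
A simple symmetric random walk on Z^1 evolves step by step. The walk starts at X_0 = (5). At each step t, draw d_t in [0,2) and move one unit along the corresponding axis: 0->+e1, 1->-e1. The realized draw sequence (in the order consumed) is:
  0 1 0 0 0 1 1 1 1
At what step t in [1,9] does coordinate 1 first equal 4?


9

t=0: X=(5), d=0 → +e1, X_1=(6)
t=1: X=(6), d=1 → -e1, X_2=(5)
t=2: X=(5), d=0 → +e1, X_3=(6)
t=3: X=(6), d=0 → +e1, X_4=(7)
t=4: X=(7), d=0 → +e1, X_5=(8)
t=5: X=(8), d=1 → -e1, X_6=(7)
t=6: X=(7), d=1 → -e1, X_7=(6)
t=7: X=(6), d=1 → -e1, X_8=(5)
t=8: X=(5), d=1 → -e1, X_9=(4)


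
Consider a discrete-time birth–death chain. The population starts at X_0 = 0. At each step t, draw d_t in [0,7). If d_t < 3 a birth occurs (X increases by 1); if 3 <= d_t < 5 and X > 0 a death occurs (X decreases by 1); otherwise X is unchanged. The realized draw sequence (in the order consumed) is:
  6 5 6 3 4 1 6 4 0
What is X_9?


1

t=0: X=0, d=6 → hold, X_1=0
t=1: X=0, d=5 → hold, X_2=0
t=2: X=0, d=6 → hold, X_3=0
t=3: X=0, d=3 → hold, X_4=0
t=4: X=0, d=4 → hold, X_5=0
t=5: X=0, d=1 → birth, X_6=1
t=6: X=1, d=6 → hold, X_7=1
t=7: X=1, d=4 → death, X_8=0
t=8: X=0, d=0 → birth, X_9=1


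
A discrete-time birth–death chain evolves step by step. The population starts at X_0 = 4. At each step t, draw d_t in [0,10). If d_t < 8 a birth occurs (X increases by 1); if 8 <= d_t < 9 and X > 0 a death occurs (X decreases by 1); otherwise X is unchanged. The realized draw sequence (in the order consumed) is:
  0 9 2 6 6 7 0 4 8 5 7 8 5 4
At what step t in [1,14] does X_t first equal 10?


7

t=0: X=4, d=0 → birth, X_1=5
t=1: X=5, d=9 → hold, X_2=5
t=2: X=5, d=2 → birth, X_3=6
t=3: X=6, d=6 → birth, X_4=7
t=4: X=7, d=6 → birth, X_5=8
t=5: X=8, d=7 → birth, X_6=9
t=6: X=9, d=0 → birth, X_7=10
t=7: X=10, d=4 → birth, X_8=11
t=8: X=11, d=8 → death, X_9=10
t=9: X=10, d=5 → birth, X_10=11
t=10: X=11, d=7 → birth, X_11=12
t=11: X=12, d=8 → death, X_12=11
t=12: X=11, d=5 → birth, X_13=12
t=13: X=12, d=4 → birth, X_14=13


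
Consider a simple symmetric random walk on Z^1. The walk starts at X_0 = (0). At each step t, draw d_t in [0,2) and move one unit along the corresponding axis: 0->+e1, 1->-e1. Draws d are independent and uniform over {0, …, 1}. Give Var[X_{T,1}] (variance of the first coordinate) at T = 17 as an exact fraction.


Outcome values over d=0..1: [1, -1]
Σy = 0, Σy² = 2, M = 2
μ = 0/2 = 0,  σ² = 2/2 − (0)² = 1
Independent increments: Var[X_17] = 17·σ² = 17·(1) = 17

17


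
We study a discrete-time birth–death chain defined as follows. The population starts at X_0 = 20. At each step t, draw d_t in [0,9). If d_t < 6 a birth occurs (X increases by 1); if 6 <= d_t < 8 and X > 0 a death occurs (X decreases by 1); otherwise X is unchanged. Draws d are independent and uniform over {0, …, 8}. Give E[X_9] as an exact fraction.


24

X can drop by at most 1 per step and X_0 = 20 > T = 9, so X_t >= 20 − t >= 11 > 0 for every t <= 9: the floor at 0 (the 'and X > 0' condition) never binds. Hence X_9 = X_0 + Σ_{t<9} Y_t with i.i.d. increments Y_t = y(d_t) ∈ {+1, −1, 0}.
Outcome values over d=0..8: [1, 1, 1, 1, 1, 1, -1, -1, 0]
Σy = 4, Σy² = 8, M = 9
μ = 4/9 = 4/9,  σ² = 8/9 − (4/9)² = 56/81
E[X_9] = 20 + 9·(4/9) = 24


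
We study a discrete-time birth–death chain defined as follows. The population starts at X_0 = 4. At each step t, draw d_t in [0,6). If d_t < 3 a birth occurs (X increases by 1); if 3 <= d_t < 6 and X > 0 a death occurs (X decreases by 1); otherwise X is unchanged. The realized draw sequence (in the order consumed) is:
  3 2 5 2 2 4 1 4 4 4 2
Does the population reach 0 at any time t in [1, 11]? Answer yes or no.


t=0: X=4, d=3 → death, X_1=3
t=1: X=3, d=2 → birth, X_2=4
t=2: X=4, d=5 → death, X_3=3
t=3: X=3, d=2 → birth, X_4=4
t=4: X=4, d=2 → birth, X_5=5
t=5: X=5, d=4 → death, X_6=4
t=6: X=4, d=1 → birth, X_7=5
t=7: X=5, d=4 → death, X_8=4
t=8: X=4, d=4 → death, X_9=3
t=9: X=3, d=4 → death, X_10=2
t=10: X=2, d=2 → birth, X_11=3

no


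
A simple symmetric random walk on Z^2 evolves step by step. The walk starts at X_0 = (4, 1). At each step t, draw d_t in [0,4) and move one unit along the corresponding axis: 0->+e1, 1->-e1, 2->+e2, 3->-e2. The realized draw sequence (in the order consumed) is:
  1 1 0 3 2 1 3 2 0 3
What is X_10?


(3, 0)

t=0: X=(4, 1), d=1 → -e1, X_1=(3, 1)
t=1: X=(3, 1), d=1 → -e1, X_2=(2, 1)
t=2: X=(2, 1), d=0 → +e1, X_3=(3, 1)
t=3: X=(3, 1), d=3 → -e2, X_4=(3, 0)
t=4: X=(3, 0), d=2 → +e2, X_5=(3, 1)
t=5: X=(3, 1), d=1 → -e1, X_6=(2, 1)
t=6: X=(2, 1), d=3 → -e2, X_7=(2, 0)
t=7: X=(2, 0), d=2 → +e2, X_8=(2, 1)
t=8: X=(2, 1), d=0 → +e1, X_9=(3, 1)
t=9: X=(3, 1), d=3 → -e2, X_10=(3, 0)


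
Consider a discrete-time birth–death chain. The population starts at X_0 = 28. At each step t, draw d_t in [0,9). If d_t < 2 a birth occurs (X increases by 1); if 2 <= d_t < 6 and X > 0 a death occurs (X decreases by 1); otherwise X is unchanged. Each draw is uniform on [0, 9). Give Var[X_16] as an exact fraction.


800/81

X can drop by at most 1 per step and X_0 = 28 > T = 16, so X_t >= 28 − t >= 12 > 0 for every t <= 16: the floor at 0 (the 'and X > 0' condition) never binds. Hence X_16 = X_0 + Σ_{t<16} Y_t with i.i.d. increments Y_t = y(d_t) ∈ {+1, −1, 0}.
Outcome values over d=0..8: [1, 1, -1, -1, -1, -1, 0, 0, 0]
Σy = -2, Σy² = 6, M = 9
μ = -2/9 = -2/9,  σ² = 6/9 − (-2/9)² = 50/81
Independent increments: Var[X_16] = 16·σ² = 16·(50/81) = 800/81


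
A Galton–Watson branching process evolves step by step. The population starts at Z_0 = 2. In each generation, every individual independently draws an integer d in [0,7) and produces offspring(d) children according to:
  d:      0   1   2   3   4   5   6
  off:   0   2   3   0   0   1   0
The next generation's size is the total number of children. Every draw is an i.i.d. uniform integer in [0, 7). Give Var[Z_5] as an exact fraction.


Outcome values over d=0..6: [0, 2, 3, 0, 0, 1, 0]
Σy = 6, Σy² = 14, M = 7
μ = 6/7 = 6/7,  σ² = 14/7 − (6/7)² = 62/49
V_0 = 0, E_0 = 2
V_1 = 62/49·E_0 + (6/7)²·V_0 = 124/49;  E_1 = 12/7
V_2 = 62/49·E_1 + (6/7)²·V_1 = 9672/2401;  E_2 = 72/49
V_3 = 62/49·E_2 + (6/7)²·V_2 = 566928/117649;  E_3 = 432/343
V_4 = 62/49·E_3 + (6/7)²·V_3 = 29596320/5764801;  E_4 = 2592/2401
V_5 = 62/49·E_4 + (6/7)²·V_4 = 1451317824/282475249;  E_5 = 15552/16807

1451317824/282475249


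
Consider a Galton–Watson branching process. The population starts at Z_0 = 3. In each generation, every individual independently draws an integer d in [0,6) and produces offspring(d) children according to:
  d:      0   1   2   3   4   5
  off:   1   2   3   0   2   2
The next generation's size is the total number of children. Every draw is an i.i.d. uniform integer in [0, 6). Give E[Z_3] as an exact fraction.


125/9

Outcome values over d=0..5: [1, 2, 3, 0, 2, 2]
Σy = 10, Σy² = 22, M = 6
μ = 10/6 = 5/3,  σ² = 22/6 − (5/3)² = 8/9
E[Z_0] = 3
E[Z_1] = 5/3·E[Z_0] = 5
E[Z_2] = 5/3·E[Z_1] = 25/3
E[Z_3] = 5/3·E[Z_2] = 125/9


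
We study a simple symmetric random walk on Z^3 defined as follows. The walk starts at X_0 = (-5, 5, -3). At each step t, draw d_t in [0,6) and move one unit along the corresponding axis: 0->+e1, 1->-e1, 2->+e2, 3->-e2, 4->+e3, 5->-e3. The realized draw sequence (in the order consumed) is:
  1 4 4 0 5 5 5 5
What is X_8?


t=0: X=(-5, 5, -3), d=1 → -e1, X_1=(-6, 5, -3)
t=1: X=(-6, 5, -3), d=4 → +e3, X_2=(-6, 5, -2)
t=2: X=(-6, 5, -2), d=4 → +e3, X_3=(-6, 5, -1)
t=3: X=(-6, 5, -1), d=0 → +e1, X_4=(-5, 5, -1)
t=4: X=(-5, 5, -1), d=5 → -e3, X_5=(-5, 5, -2)
t=5: X=(-5, 5, -2), d=5 → -e3, X_6=(-5, 5, -3)
t=6: X=(-5, 5, -3), d=5 → -e3, X_7=(-5, 5, -4)
t=7: X=(-5, 5, -4), d=5 → -e3, X_8=(-5, 5, -5)

(-5, 5, -5)


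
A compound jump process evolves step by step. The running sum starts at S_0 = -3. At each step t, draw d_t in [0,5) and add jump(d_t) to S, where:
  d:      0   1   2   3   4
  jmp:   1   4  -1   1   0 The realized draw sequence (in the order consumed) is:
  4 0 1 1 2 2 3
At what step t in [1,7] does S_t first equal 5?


5

t=0: S=-3, d=4, jump=0, S_1=-3
t=1: S=-3, d=0, jump=1, S_2=-2
t=2: S=-2, d=1, jump=4, S_3=2
t=3: S=2, d=1, jump=4, S_4=6
t=4: S=6, d=2, jump=-1, S_5=5
t=5: S=5, d=2, jump=-1, S_6=4
t=6: S=4, d=3, jump=1, S_7=5


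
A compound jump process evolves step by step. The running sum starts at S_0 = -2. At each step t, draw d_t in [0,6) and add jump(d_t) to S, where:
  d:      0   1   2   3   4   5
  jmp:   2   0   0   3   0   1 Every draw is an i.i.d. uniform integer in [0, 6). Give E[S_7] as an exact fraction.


5

Outcome values over d=0..5: [2, 0, 0, 3, 0, 1]
Σy = 6, Σy² = 14, M = 6
μ = 6/6 = 1,  σ² = 14/6 − (1)² = 4/3
E[S_7] = -2 + 7·(1) = 5


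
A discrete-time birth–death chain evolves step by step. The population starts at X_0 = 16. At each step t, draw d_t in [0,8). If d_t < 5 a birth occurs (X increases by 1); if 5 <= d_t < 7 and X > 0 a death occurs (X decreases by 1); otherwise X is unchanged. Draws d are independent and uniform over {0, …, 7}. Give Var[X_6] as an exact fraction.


X can drop by at most 1 per step and X_0 = 16 > T = 6, so X_t >= 16 − t >= 10 > 0 for every t <= 6: the floor at 0 (the 'and X > 0' condition) never binds. Hence X_6 = X_0 + Σ_{t<6} Y_t with i.i.d. increments Y_t = y(d_t) ∈ {+1, −1, 0}.
Outcome values over d=0..7: [1, 1, 1, 1, 1, -1, -1, 0]
Σy = 3, Σy² = 7, M = 8
μ = 3/8 = 3/8,  σ² = 7/8 − (3/8)² = 47/64
Independent increments: Var[X_6] = 6·σ² = 6·(47/64) = 141/32

141/32


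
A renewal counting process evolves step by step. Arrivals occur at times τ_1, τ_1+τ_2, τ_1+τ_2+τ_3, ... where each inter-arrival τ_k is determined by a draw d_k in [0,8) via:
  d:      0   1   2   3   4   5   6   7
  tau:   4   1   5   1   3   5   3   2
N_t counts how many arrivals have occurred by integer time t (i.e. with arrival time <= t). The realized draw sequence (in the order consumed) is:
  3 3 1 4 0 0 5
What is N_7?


draw d_1=3: τ_1=1, arrival time A_1=1
draw d_2=3: τ_2=1, arrival time A_2=2
draw d_3=1: τ_3=1, arrival time A_3=3
draw d_4=4: τ_4=3, arrival time A_4=6
draw d_5=0: τ_5=4, arrival time A_5=10
draw d_6=0: τ_6=4, arrival time A_6=14
draw d_7=5: τ_7=5, arrival time A_7=19
N_t over t=0..7: 0:0 1:1 2:2 3:3 4:3 5:3 6:4 7:4

4


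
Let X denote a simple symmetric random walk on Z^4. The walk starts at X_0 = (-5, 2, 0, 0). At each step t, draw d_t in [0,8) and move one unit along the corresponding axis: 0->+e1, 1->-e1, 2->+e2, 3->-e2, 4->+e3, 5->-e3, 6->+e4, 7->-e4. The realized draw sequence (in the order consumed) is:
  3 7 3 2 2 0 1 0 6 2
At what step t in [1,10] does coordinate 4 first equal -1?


2

t=0: X=(-5, 2, 0, 0), d=3 → -e2, X_1=(-5, 1, 0, 0)
t=1: X=(-5, 1, 0, 0), d=7 → -e4, X_2=(-5, 1, 0, -1)
t=2: X=(-5, 1, 0, -1), d=3 → -e2, X_3=(-5, 0, 0, -1)
t=3: X=(-5, 0, 0, -1), d=2 → +e2, X_4=(-5, 1, 0, -1)
t=4: X=(-5, 1, 0, -1), d=2 → +e2, X_5=(-5, 2, 0, -1)
t=5: X=(-5, 2, 0, -1), d=0 → +e1, X_6=(-4, 2, 0, -1)
t=6: X=(-4, 2, 0, -1), d=1 → -e1, X_7=(-5, 2, 0, -1)
t=7: X=(-5, 2, 0, -1), d=0 → +e1, X_8=(-4, 2, 0, -1)
t=8: X=(-4, 2, 0, -1), d=6 → +e4, X_9=(-4, 2, 0, 0)
t=9: X=(-4, 2, 0, 0), d=2 → +e2, X_10=(-4, 3, 0, 0)


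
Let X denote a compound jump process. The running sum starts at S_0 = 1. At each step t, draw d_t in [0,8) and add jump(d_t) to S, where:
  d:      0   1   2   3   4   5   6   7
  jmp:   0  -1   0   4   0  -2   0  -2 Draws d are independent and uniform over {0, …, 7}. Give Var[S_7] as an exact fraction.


Outcome values over d=0..7: [0, -1, 0, 4, 0, -2, 0, -2]
Σy = -1, Σy² = 25, M = 8
μ = -1/8 = -1/8,  σ² = 25/8 − (-1/8)² = 199/64
Independent increments: Var[S_7] = 7·σ² = 7·(199/64) = 1393/64

1393/64


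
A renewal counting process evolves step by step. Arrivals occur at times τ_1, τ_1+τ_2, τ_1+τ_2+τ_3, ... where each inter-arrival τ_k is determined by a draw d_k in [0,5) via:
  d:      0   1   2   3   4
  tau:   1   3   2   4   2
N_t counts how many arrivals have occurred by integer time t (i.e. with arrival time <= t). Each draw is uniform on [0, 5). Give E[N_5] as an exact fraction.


5846/3125

Inter-arrival values over d=0..4: [1, 3, 2, 4, 2]
Each d has probability 1/5, so the pmf of τ is: f(1) = 1/5, f(2) = 2/5, f(3) = 1/5, f(4) = 1/5
Renewal equation for m(n) = E[N_n]: condition on τ_1 = k (if k <= n, one arrival plus a fresh copy on the remaining n−k steps): m(n) = F(n) + Σ_{k<=n} f(k)·m(n−k), where F(n) = P(τ <= n) and m(0) = 0
m(1) = F(1) = 1/5
m(2) = F(2) + f(1)·m(1) = 3/5 + 1/5·1/5 = 16/25
m(3) = F(3) + f(1)·m(2) + f(2)·m(1) = 4/5 + 1/5·16/25 + 2/5·1/5 = 126/125
m(4) = F(4) + f(1)·m(3) + f(2)·m(2) + f(3)·m(1) = 1 + 1/5·126/125 + 2/5·16/25 + 1/5·1/5 = 936/625
m(5) = F(5) + f(1)·m(4) + f(2)·m(3) + f(3)·m(2) + f(4)·m(1) = 1 + 1/5·936/625 + 2/5·126/125 + 1/5·16/25 + 1/5·1/5 = 5846/3125
E[N_5] = m(5) = 5846/3125


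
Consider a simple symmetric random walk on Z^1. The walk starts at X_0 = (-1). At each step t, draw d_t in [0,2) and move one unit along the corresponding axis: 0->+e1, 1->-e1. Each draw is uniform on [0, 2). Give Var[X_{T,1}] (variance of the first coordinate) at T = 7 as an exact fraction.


7

Outcome values over d=0..1: [1, -1]
Σy = 0, Σy² = 2, M = 2
μ = 0/2 = 0,  σ² = 2/2 − (0)² = 1
Independent increments: Var[X_7] = 7·σ² = 7·(1) = 7


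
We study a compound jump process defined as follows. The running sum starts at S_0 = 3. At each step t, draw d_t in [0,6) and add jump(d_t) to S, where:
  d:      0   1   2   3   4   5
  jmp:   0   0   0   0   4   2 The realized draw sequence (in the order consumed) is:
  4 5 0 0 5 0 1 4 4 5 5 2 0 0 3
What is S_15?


t=0: S=3, d=4, jump=4, S_1=7
t=1: S=7, d=5, jump=2, S_2=9
t=2: S=9, d=0, jump=0, S_3=9
t=3: S=9, d=0, jump=0, S_4=9
t=4: S=9, d=5, jump=2, S_5=11
t=5: S=11, d=0, jump=0, S_6=11
t=6: S=11, d=1, jump=0, S_7=11
t=7: S=11, d=4, jump=4, S_8=15
t=8: S=15, d=4, jump=4, S_9=19
t=9: S=19, d=5, jump=2, S_10=21
t=10: S=21, d=5, jump=2, S_11=23
t=11: S=23, d=2, jump=0, S_12=23
t=12: S=23, d=0, jump=0, S_13=23
t=13: S=23, d=0, jump=0, S_14=23
t=14: S=23, d=3, jump=0, S_15=23

23
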